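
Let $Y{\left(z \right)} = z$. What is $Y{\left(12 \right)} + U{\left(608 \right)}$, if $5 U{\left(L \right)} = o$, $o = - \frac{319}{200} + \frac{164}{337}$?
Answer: $\frac{3969297}{337000} \approx 11.778$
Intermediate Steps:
$o = - \frac{74703}{67400}$ ($o = \left(-319\right) \frac{1}{200} + 164 \cdot \frac{1}{337} = - \frac{319}{200} + \frac{164}{337} = - \frac{74703}{67400} \approx -1.1084$)
$U{\left(L \right)} = - \frac{74703}{337000}$ ($U{\left(L \right)} = \frac{1}{5} \left(- \frac{74703}{67400}\right) = - \frac{74703}{337000}$)
$Y{\left(12 \right)} + U{\left(608 \right)} = 12 - \frac{74703}{337000} = \frac{3969297}{337000}$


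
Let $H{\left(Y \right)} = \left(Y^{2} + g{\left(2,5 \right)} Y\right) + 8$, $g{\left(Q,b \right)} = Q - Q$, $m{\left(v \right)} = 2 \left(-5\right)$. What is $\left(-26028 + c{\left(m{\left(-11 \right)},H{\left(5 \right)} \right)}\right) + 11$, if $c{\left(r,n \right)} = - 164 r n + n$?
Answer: $28136$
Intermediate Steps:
$m{\left(v \right)} = -10$
$g{\left(Q,b \right)} = 0$
$H{\left(Y \right)} = 8 + Y^{2}$ ($H{\left(Y \right)} = \left(Y^{2} + 0 Y\right) + 8 = \left(Y^{2} + 0\right) + 8 = Y^{2} + 8 = 8 + Y^{2}$)
$c{\left(r,n \right)} = n - 164 n r$ ($c{\left(r,n \right)} = - 164 n r + n = n - 164 n r$)
$\left(-26028 + c{\left(m{\left(-11 \right)},H{\left(5 \right)} \right)}\right) + 11 = \left(-26028 + \left(8 + 5^{2}\right) \left(1 - -1640\right)\right) + 11 = \left(-26028 + \left(8 + 25\right) \left(1 + 1640\right)\right) + 11 = \left(-26028 + 33 \cdot 1641\right) + 11 = \left(-26028 + 54153\right) + 11 = 28125 + 11 = 28136$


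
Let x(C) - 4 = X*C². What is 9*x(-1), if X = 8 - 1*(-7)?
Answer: 171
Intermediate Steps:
X = 15 (X = 8 + 7 = 15)
x(C) = 4 + 15*C²
9*x(-1) = 9*(4 + 15*(-1)²) = 9*(4 + 15*1) = 9*(4 + 15) = 9*19 = 171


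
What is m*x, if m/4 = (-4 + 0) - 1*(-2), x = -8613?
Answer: 68904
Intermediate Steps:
m = -8 (m = 4*((-4 + 0) - 1*(-2)) = 4*(-4 + 2) = 4*(-2) = -8)
m*x = -8*(-8613) = 68904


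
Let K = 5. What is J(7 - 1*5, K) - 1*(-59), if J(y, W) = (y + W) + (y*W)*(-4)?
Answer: 26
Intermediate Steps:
J(y, W) = W + y - 4*W*y (J(y, W) = (W + y) + (W*y)*(-4) = (W + y) - 4*W*y = W + y - 4*W*y)
J(7 - 1*5, K) - 1*(-59) = (5 + (7 - 1*5) - 4*5*(7 - 1*5)) - 1*(-59) = (5 + (7 - 5) - 4*5*(7 - 5)) + 59 = (5 + 2 - 4*5*2) + 59 = (5 + 2 - 40) + 59 = -33 + 59 = 26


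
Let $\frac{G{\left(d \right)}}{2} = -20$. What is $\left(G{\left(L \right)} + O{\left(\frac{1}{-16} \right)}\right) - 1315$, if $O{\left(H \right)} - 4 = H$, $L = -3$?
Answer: $- \frac{21617}{16} \approx -1351.1$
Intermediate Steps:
$O{\left(H \right)} = 4 + H$
$G{\left(d \right)} = -40$ ($G{\left(d \right)} = 2 \left(-20\right) = -40$)
$\left(G{\left(L \right)} + O{\left(\frac{1}{-16} \right)}\right) - 1315 = \left(-40 + \left(4 + \frac{1}{-16}\right)\right) - 1315 = \left(-40 + \left(4 - \frac{1}{16}\right)\right) - 1315 = \left(-40 + \frac{63}{16}\right) - 1315 = - \frac{577}{16} - 1315 = - \frac{21617}{16}$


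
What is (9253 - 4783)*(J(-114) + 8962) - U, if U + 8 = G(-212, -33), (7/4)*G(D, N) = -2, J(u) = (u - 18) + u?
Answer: 272723704/7 ≈ 3.8961e+7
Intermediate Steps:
J(u) = -18 + 2*u (J(u) = (-18 + u) + u = -18 + 2*u)
G(D, N) = -8/7 (G(D, N) = (4/7)*(-2) = -8/7)
U = -64/7 (U = -8 - 8/7 = -64/7 ≈ -9.1429)
(9253 - 4783)*(J(-114) + 8962) - U = (9253 - 4783)*((-18 + 2*(-114)) + 8962) - 1*(-64/7) = 4470*((-18 - 228) + 8962) + 64/7 = 4470*(-246 + 8962) + 64/7 = 4470*8716 + 64/7 = 38960520 + 64/7 = 272723704/7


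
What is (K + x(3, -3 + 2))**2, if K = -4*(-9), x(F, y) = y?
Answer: 1225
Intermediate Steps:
K = 36
(K + x(3, -3 + 2))**2 = (36 + (-3 + 2))**2 = (36 - 1)**2 = 35**2 = 1225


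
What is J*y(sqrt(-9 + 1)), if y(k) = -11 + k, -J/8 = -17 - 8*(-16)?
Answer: 9768 - 1776*I*sqrt(2) ≈ 9768.0 - 2511.6*I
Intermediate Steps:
J = -888 (J = -8*(-17 - 8*(-16)) = -8*(-17 + 128) = -8*111 = -888)
J*y(sqrt(-9 + 1)) = -888*(-11 + sqrt(-9 + 1)) = -888*(-11 + sqrt(-8)) = -888*(-11 + 2*I*sqrt(2)) = 9768 - 1776*I*sqrt(2)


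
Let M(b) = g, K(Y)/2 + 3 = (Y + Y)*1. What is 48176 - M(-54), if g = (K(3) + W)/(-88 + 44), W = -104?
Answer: 1059823/22 ≈ 48174.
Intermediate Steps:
K(Y) = -6 + 4*Y (K(Y) = -6 + 2*((Y + Y)*1) = -6 + 2*((2*Y)*1) = -6 + 2*(2*Y) = -6 + 4*Y)
g = 49/22 (g = ((-6 + 4*3) - 104)/(-88 + 44) = ((-6 + 12) - 104)/(-44) = (6 - 104)*(-1/44) = -98*(-1/44) = 49/22 ≈ 2.2273)
M(b) = 49/22
48176 - M(-54) = 48176 - 1*49/22 = 48176 - 49/22 = 1059823/22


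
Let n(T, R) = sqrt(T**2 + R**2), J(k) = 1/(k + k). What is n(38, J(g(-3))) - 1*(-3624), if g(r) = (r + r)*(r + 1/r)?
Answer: 3624 + sqrt(2310401)/40 ≈ 3662.0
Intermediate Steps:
g(r) = 2*r*(r + 1/r) (g(r) = (2*r)*(r + 1/r) = 2*r*(r + 1/r))
J(k) = 1/(2*k)
n(T, R) = sqrt(R**2 + T**2)
n(38, J(g(-3))) - 1*(-3624) = sqrt((1/(2*(2 + 2*(-3)**2)))**2 + 38**2) - 1*(-3624) = sqrt((1/(2*(2 + 2*9)))**2 + 1444) + 3624 = sqrt((1/(2*(2 + 18)))**2 + 1444) + 3624 = sqrt(((1/2)/20)**2 + 1444) + 3624 = sqrt(((1/2)*(1/20))**2 + 1444) + 3624 = sqrt((1/40)**2 + 1444) + 3624 = sqrt(1/1600 + 1444) + 3624 = sqrt(2310401/1600) + 3624 = sqrt(2310401)/40 + 3624 = 3624 + sqrt(2310401)/40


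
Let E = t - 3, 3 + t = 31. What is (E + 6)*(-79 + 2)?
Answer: -2387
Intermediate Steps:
t = 28 (t = -3 + 31 = 28)
E = 25 (E = 28 - 3 = 25)
(E + 6)*(-79 + 2) = (25 + 6)*(-79 + 2) = 31*(-77) = -2387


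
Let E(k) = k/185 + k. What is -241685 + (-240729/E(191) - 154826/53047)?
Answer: -152611619174567/628182574 ≈ -2.4294e+5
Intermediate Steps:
E(k) = 186*k/185 (E(k) = k*(1/185) + k = k/185 + k = 186*k/185)
-241685 + (-240729/E(191) - 154826/53047) = -241685 + (-240729/((186/185)*191) - 154826/53047) = -241685 + (-240729/35526/185 - 154826*1/53047) = -241685 + (-240729*185/35526 - 154826/53047) = -241685 + (-14844955/11842 - 154826/53047) = -241685 - 789313777377/628182574 = -152611619174567/628182574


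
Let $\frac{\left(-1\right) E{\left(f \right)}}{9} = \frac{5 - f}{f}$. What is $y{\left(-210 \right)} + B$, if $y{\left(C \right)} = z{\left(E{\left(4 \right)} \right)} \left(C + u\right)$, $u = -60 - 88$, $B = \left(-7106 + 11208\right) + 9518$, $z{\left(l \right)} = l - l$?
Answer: $13620$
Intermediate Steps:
$E{\left(f \right)} = - \frac{9 \left(5 - f\right)}{f}$ ($E{\left(f \right)} = - 9 \frac{5 - f}{f} = - \frac{9 \left(5 - f\right)}{f}$)
$z{\left(l \right)} = 0$
$B = 13620$ ($B = 4102 + 9518 = 13620$)
$u = -148$
$y{\left(C \right)} = 0$ ($y{\left(C \right)} = 0 \left(C - 148\right) = 0 \left(-148 + C\right) = 0$)
$y{\left(-210 \right)} + B = 0 + 13620 = 13620$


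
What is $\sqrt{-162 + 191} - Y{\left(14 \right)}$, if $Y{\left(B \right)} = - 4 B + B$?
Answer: $42 + \sqrt{29} \approx 47.385$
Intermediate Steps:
$Y{\left(B \right)} = - 3 B$
$\sqrt{-162 + 191} - Y{\left(14 \right)} = \sqrt{-162 + 191} - \left(-3\right) 14 = \sqrt{29} - -42 = \sqrt{29} + 42 = 42 + \sqrt{29}$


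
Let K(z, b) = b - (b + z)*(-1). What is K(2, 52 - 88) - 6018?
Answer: -6088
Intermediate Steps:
K(z, b) = z + 2*b (K(z, b) = b - (-b - z) = b + (b + z) = z + 2*b)
K(2, 52 - 88) - 6018 = (2 + 2*(52 - 88)) - 6018 = (2 + 2*(-36)) - 6018 = (2 - 72) - 6018 = -70 - 6018 = -6088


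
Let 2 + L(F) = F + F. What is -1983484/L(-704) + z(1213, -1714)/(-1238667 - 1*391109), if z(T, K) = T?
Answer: 1616316454627/1148992080 ≈ 1406.7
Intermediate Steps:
L(F) = -2 + 2*F (L(F) = -2 + (F + F) = -2 + 2*F)
-1983484/L(-704) + z(1213, -1714)/(-1238667 - 1*391109) = -1983484/(-2 + 2*(-704)) + 1213/(-1238667 - 1*391109) = -1983484/(-2 - 1408) + 1213/(-1238667 - 391109) = -1983484/(-1410) + 1213/(-1629776) = -1983484*(-1/1410) + 1213*(-1/1629776) = 991742/705 - 1213/1629776 = 1616316454627/1148992080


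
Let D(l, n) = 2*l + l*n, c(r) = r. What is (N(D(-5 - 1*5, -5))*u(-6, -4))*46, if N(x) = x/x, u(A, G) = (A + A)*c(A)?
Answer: 3312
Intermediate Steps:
u(A, G) = 2*A² (u(A, G) = (A + A)*A = (2*A)*A = 2*A²)
N(x) = 1
(N(D(-5 - 1*5, -5))*u(-6, -4))*46 = (1*(2*(-6)²))*46 = (1*(2*36))*46 = (1*72)*46 = 72*46 = 3312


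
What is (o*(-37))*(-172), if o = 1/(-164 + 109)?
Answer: -6364/55 ≈ -115.71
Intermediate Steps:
o = -1/55 (o = 1/(-55) = -1/55 ≈ -0.018182)
(o*(-37))*(-172) = -1/55*(-37)*(-172) = (37/55)*(-172) = -6364/55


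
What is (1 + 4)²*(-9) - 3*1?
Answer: -228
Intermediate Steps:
(1 + 4)²*(-9) - 3*1 = 5²*(-9) - 3 = 25*(-9) - 3 = -225 - 3 = -228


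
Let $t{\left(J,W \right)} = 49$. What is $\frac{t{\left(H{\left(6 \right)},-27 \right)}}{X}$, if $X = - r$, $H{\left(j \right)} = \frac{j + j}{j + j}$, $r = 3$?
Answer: $- \frac{49}{3} \approx -16.333$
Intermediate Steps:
$H{\left(j \right)} = 1$ ($H{\left(j \right)} = \frac{2 j}{2 j} = 2 j \frac{1}{2 j} = 1$)
$X = -3$ ($X = \left(-1\right) 3 = -3$)
$\frac{t{\left(H{\left(6 \right)},-27 \right)}}{X} = \frac{1}{-3} \cdot 49 = \left(- \frac{1}{3}\right) 49 = - \frac{49}{3}$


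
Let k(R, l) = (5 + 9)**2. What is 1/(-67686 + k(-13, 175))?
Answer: -1/67490 ≈ -1.4817e-5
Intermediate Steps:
k(R, l) = 196 (k(R, l) = 14**2 = 196)
1/(-67686 + k(-13, 175)) = 1/(-67686 + 196) = 1/(-67490) = -1/67490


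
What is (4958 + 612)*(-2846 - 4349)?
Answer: -40076150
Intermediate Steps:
(4958 + 612)*(-2846 - 4349) = 5570*(-7195) = -40076150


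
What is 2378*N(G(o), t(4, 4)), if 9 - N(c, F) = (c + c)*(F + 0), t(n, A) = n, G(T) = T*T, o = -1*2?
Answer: -54694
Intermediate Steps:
o = -2
G(T) = T²
N(c, F) = 9 - 2*F*c (N(c, F) = 9 - (c + c)*(F + 0) = 9 - 2*c*F = 9 - 2*F*c)
2378*N(G(o), t(4, 4)) = 2378*(9 - 2*4*(-2)²) = 2378*(9 - 2*4*4) = 2378*(9 - 32) = 2378*(-23) = -54694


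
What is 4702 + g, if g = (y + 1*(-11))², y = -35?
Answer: 6818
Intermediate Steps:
g = 2116 (g = (-35 + 1*(-11))² = (-35 - 11)² = (-46)² = 2116)
4702 + g = 4702 + 2116 = 6818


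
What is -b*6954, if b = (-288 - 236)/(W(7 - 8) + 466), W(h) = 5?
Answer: 1214632/157 ≈ 7736.5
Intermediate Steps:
b = -524/471 (b = (-288 - 236)/(5 + 466) = -524/471 ≈ -1.1125)
-b*6954 = -1*(-524/471)*6954 = (524/471)*6954 = 1214632/157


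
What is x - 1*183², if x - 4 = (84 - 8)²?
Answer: -27709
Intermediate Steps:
x = 5780 (x = 4 + (84 - 8)² = 4 + 76² = 4 + 5776 = 5780)
x - 1*183² = 5780 - 1*183² = 5780 - 1*33489 = 5780 - 33489 = -27709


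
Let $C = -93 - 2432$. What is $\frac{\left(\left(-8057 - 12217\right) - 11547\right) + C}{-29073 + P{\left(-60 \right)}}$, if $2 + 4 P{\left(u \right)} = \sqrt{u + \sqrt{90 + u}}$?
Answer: $\frac{34346}{\frac{58147}{2} - \frac{i \sqrt{60 - \sqrt{30}}}{4}} \approx 1.1814 + 7.5008 \cdot 10^{-5} i$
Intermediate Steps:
$C = -2525$ ($C = -93 - 2432 = -2525$)
$P{\left(u \right)} = - \frac{1}{2} + \frac{\sqrt{u + \sqrt{90 + u}}}{4}$
$\frac{\left(\left(-8057 - 12217\right) - 11547\right) + C}{-29073 + P{\left(-60 \right)}} = \frac{\left(\left(-8057 - 12217\right) - 11547\right) - 2525}{-29073 - \left(\frac{1}{2} - \frac{\sqrt{-60 + \sqrt{90 - 60}}}{4}\right)} = \frac{\left(-20274 - 11547\right) - 2525}{-29073 - \left(\frac{1}{2} - \frac{\sqrt{-60 + \sqrt{30}}}{4}\right)} = \frac{-31821 - 2525}{- \frac{58147}{2} + \frac{\sqrt{-60 + \sqrt{30}}}{4}} = - \frac{34346}{- \frac{58147}{2} + \frac{\sqrt{-60 + \sqrt{30}}}{4}}$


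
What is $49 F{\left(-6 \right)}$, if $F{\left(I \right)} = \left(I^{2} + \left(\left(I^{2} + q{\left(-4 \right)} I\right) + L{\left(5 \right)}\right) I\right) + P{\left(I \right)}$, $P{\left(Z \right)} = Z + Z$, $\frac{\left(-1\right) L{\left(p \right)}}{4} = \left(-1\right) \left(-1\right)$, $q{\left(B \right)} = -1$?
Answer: $-9996$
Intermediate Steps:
$L{\left(p \right)} = -4$ ($L{\left(p \right)} = - 4 \left(\left(-1\right) \left(-1\right)\right) = \left(-4\right) 1 = -4$)
$P{\left(Z \right)} = 2 Z$
$F{\left(I \right)} = I^{2} + 2 I + I \left(-4 + I^{2} - I\right)$ ($F{\left(I \right)} = \left(I^{2} + \left(\left(I^{2} - I\right) - 4\right) I\right) + 2 I = \left(I^{2} + \left(-4 + I^{2} - I\right) I\right) + 2 I = \left(I^{2} + I \left(-4 + I^{2} - I\right)\right) + 2 I = I^{2} + 2 I + I \left(-4 + I^{2} - I\right)$)
$49 F{\left(-6 \right)} = 49 \left(- 6 \left(-2 + \left(-6\right)^{2}\right)\right) = 49 \left(- 6 \left(-2 + 36\right)\right) = 49 \left(\left(-6\right) 34\right) = 49 \left(-204\right) = -9996$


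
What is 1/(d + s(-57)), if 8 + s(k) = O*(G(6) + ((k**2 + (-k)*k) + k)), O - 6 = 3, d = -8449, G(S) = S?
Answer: -1/8916 ≈ -0.00011216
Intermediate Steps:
O = 9 (O = 6 + 3 = 9)
s(k) = 46 + 9*k (s(k) = -8 + 9*(6 + ((k**2 + (-k)*k) + k)) = -8 + 9*(6 + ((k**2 - k**2) + k)) = -8 + 9*(6 + (0 + k)) = -8 + 9*(6 + k) = -8 + (54 + 9*k) = 46 + 9*k)
1/(d + s(-57)) = 1/(-8449 + (46 + 9*(-57))) = 1/(-8449 + (46 - 513)) = 1/(-8449 - 467) = 1/(-8916) = -1/8916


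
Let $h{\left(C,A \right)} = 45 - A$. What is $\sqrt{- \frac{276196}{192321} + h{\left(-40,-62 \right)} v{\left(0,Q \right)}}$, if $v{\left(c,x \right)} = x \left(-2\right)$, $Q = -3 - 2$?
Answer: $\frac{7 \sqrt{89622141594}}{64107} \approx 32.689$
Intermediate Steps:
$Q = -5$ ($Q = -3 - 2 = -5$)
$v{\left(c,x \right)} = - 2 x$
$\sqrt{- \frac{276196}{192321} + h{\left(-40,-62 \right)} v{\left(0,Q \right)}} = \sqrt{- \frac{276196}{192321} + \left(45 - -62\right) \left(\left(-2\right) \left(-5\right)\right)} = \sqrt{\left(-276196\right) \frac{1}{192321} + \left(45 + 62\right) 10} = \sqrt{- \frac{276196}{192321} + 107 \cdot 10} = \sqrt{- \frac{276196}{192321} + 1070} = \sqrt{\frac{205507274}{192321}} = \frac{7 \sqrt{89622141594}}{64107}$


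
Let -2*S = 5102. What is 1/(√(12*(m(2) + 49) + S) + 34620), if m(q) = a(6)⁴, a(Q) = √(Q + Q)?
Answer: 6924/239708927 - I*√235/1198544635 ≈ 2.8885e-5 - 1.279e-8*I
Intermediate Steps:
S = -2551 (S = -½*5102 = -2551)
a(Q) = √2*√Q (a(Q) = √(2*Q) = √2*√Q)
m(q) = 144 (m(q) = (√2*√6)⁴ = (2*√3)⁴ = 144)
1/(√(12*(m(2) + 49) + S) + 34620) = 1/(√(12*(144 + 49) - 2551) + 34620) = 1/(√(12*193 - 2551) + 34620) = 1/(√(2316 - 2551) + 34620) = 1/(√(-235) + 34620) = 1/(I*√235 + 34620) = 1/(34620 + I*√235)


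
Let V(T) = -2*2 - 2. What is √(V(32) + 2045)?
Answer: √2039 ≈ 45.155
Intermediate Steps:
V(T) = -6 (V(T) = -4 - 2 = -6)
√(V(32) + 2045) = √(-6 + 2045) = √2039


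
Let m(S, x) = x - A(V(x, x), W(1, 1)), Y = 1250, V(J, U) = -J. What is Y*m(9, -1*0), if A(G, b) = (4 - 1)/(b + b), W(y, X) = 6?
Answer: -625/2 ≈ -312.50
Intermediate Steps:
A(G, b) = 3/(2*b) (A(G, b) = 3/((2*b)) = 3*(1/(2*b)) = 3/(2*b))
m(S, x) = -1/4 + x (m(S, x) = x - 3/(2*6) = x - 1*1/4 = x - 1/4 = -1/4 + x)
Y*m(9, -1*0) = 1250*(-1/4 - 1*0) = 1250*(-1/4 + 0) = 1250*(-1/4) = -625/2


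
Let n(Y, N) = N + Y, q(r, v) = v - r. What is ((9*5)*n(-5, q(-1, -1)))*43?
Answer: -9675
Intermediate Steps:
((9*5)*n(-5, q(-1, -1)))*43 = ((9*5)*((-1 - 1*(-1)) - 5))*43 = (45*((-1 + 1) - 5))*43 = (45*(0 - 5))*43 = (45*(-5))*43 = -225*43 = -9675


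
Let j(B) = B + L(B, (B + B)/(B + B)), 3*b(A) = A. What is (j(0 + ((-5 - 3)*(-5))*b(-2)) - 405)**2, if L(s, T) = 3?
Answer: 1653796/9 ≈ 1.8376e+5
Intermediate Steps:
b(A) = A/3
j(B) = 3 + B (j(B) = B + 3 = 3 + B)
(j(0 + ((-5 - 3)*(-5))*b(-2)) - 405)**2 = ((3 + (0 + ((-5 - 3)*(-5))*((1/3)*(-2)))) - 405)**2 = ((3 + (0 - 8*(-5)*(-2/3))) - 405)**2 = ((3 + (0 + 40*(-2/3))) - 405)**2 = ((3 + (0 - 80/3)) - 405)**2 = ((3 - 80/3) - 405)**2 = (-71/3 - 405)**2 = (-1286/3)**2 = 1653796/9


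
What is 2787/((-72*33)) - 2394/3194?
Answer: -2431637/1264824 ≈ -1.9225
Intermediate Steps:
2787/((-72*33)) - 2394/3194 = 2787/(-2376) - 2394*1/3194 = 2787*(-1/2376) - 1197/1597 = -929/792 - 1197/1597 = -2431637/1264824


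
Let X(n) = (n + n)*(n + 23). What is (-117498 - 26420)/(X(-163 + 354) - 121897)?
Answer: 143918/40149 ≈ 3.5846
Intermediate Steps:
X(n) = 2*n*(23 + n) (X(n) = (2*n)*(23 + n) = 2*n*(23 + n))
(-117498 - 26420)/(X(-163 + 354) - 121897) = (-117498 - 26420)/(2*(-163 + 354)*(23 + (-163 + 354)) - 121897) = -143918/(2*191*(23 + 191) - 121897) = -143918/(2*191*214 - 121897) = -143918/(81748 - 121897) = -143918/(-40149) = -143918*(-1/40149) = 143918/40149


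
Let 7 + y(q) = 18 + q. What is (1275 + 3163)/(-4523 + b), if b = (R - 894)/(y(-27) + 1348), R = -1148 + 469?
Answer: -844488/860887 ≈ -0.98095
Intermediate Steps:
y(q) = 11 + q (y(q) = -7 + (18 + q) = 11 + q)
R = -679
b = -1573/1332 (b = (-679 - 894)/((11 - 27) + 1348) = -1573/(-16 + 1348) = -1573/1332 ≈ -1.1809)
(1275 + 3163)/(-4523 + b) = (1275 + 3163)/(-4523 - 1573/1332) = 4438/(-6026209/1332) = 4438*(-1332/6026209) = -844488/860887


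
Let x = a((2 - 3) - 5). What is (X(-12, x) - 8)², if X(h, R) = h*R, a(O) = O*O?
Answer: 193600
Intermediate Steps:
a(O) = O²
x = 36 (x = ((2 - 3) - 5)² = (-1 - 5)² = (-6)² = 36)
X(h, R) = R*h
(X(-12, x) - 8)² = (36*(-12) - 8)² = (-432 - 8)² = (-440)² = 193600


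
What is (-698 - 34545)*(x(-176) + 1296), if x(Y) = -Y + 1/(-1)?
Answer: -51842453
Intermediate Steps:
x(Y) = -1 - Y (x(Y) = -Y - 1 = -1 - Y)
(-698 - 34545)*(x(-176) + 1296) = (-698 - 34545)*((-1 - 1*(-176)) + 1296) = -35243*((-1 + 176) + 1296) = -35243*(175 + 1296) = -35243*1471 = -51842453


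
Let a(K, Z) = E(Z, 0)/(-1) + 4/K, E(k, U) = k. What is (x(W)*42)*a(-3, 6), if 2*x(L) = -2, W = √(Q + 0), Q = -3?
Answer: 308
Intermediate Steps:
W = I*√3 (W = √(-3 + 0) = √(-3) = I*√3 ≈ 1.732*I)
x(L) = -1 (x(L) = (½)*(-2) = -1)
a(K, Z) = -Z + 4/K (a(K, Z) = Z/(-1) + 4/K = Z*(-1) + 4/K = -Z + 4/K)
(x(W)*42)*a(-3, 6) = (-1*42)*(-1*6 + 4/(-3)) = -42*(-6 + 4*(-⅓)) = -42*(-6 - 4/3) = -42*(-22/3) = 308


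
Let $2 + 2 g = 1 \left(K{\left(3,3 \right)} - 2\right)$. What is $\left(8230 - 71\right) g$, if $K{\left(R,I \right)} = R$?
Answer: $- \frac{8159}{2} \approx -4079.5$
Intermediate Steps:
$g = - \frac{1}{2}$ ($g = -1 + \frac{1 \left(3 - 2\right)}{2} = -1 + \frac{1 \cdot 1}{2} = -1 + \frac{1}{2} \cdot 1 = -1 + \frac{1}{2} = - \frac{1}{2} \approx -0.5$)
$\left(8230 - 71\right) g = \left(8230 - 71\right) \left(- \frac{1}{2}\right) = 8159 \left(- \frac{1}{2}\right) = - \frac{8159}{2}$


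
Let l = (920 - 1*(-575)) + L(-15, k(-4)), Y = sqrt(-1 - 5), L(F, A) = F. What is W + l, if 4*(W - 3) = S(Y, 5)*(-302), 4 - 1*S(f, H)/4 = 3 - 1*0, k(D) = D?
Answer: 1181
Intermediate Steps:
Y = I*sqrt(6) (Y = sqrt(-6) = I*sqrt(6) ≈ 2.4495*I)
S(f, H) = 4 (S(f, H) = 16 - 4*(3 - 1*0) = 16 - 4*(3 + 0) = 16 - 4*3 = 16 - 12 = 4)
l = 1480 (l = (920 - 1*(-575)) - 15 = (920 + 575) - 15 = 1495 - 15 = 1480)
W = -299 (W = 3 + (4*(-302))/4 = 3 + (1/4)*(-1208) = 3 - 302 = -299)
W + l = -299 + 1480 = 1181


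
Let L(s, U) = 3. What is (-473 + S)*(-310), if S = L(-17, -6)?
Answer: 145700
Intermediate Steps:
S = 3
(-473 + S)*(-310) = (-473 + 3)*(-310) = -470*(-310) = 145700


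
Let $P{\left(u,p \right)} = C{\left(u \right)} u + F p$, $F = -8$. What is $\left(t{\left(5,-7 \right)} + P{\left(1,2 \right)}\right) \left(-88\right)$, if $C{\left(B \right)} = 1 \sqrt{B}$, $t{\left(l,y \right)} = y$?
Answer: $1936$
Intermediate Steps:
$C{\left(B \right)} = \sqrt{B}$
$P{\left(u,p \right)} = u^{\frac{3}{2}} - 8 p$ ($P{\left(u,p \right)} = \sqrt{u} u - 8 p = u^{\frac{3}{2}} - 8 p$)
$\left(t{\left(5,-7 \right)} + P{\left(1,2 \right)}\right) \left(-88\right) = \left(-7 + \left(1^{\frac{3}{2}} - 16\right)\right) \left(-88\right) = \left(-7 + \left(1 - 16\right)\right) \left(-88\right) = \left(-7 - 15\right) \left(-88\right) = \left(-22\right) \left(-88\right) = 1936$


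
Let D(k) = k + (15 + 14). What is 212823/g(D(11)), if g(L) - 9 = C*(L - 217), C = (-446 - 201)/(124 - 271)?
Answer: -10428327/37732 ≈ -276.38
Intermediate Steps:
C = 647/147 (C = -647/(-147) = -647*(-1/147) = 647/147 ≈ 4.4014)
D(k) = 29 + k (D(k) = k + 29 = 29 + k)
g(L) = -19868/21 + 647*L/147 (g(L) = 9 + 647*(L - 217)/147 = 9 + 647*(-217 + L)/147 = 9 + (-20057/21 + 647*L/147) = -19868/21 + 647*L/147)
212823/g(D(11)) = 212823/(-19868/21 + 647*(29 + 11)/147) = 212823/(-19868/21 + (647/147)*40) = 212823/(-19868/21 + 25880/147) = 212823/(-37732/49) = 212823*(-49/37732) = -10428327/37732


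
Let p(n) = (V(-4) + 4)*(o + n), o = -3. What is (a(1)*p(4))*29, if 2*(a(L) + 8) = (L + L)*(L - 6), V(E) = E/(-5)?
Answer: -9048/5 ≈ -1809.6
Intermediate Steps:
V(E) = -E/5 (V(E) = E*(-⅕) = -E/5)
p(n) = -72/5 + 24*n/5 (p(n) = (-⅕*(-4) + 4)*(-3 + n) = (⅘ + 4)*(-3 + n) = 24*(-3 + n)/5 = -72/5 + 24*n/5)
a(L) = -8 + L*(-6 + L) (a(L) = -8 + ((L + L)*(L - 6))/2 = -8 + ((2*L)*(-6 + L))/2 = -8 + (2*L*(-6 + L))/2 = -8 + L*(-6 + L))
(a(1)*p(4))*29 = ((-8 + 1² - 6*1)*(-72/5 + (24/5)*4))*29 = ((-8 + 1 - 6)*(-72/5 + 96/5))*29 = -13*24/5*29 = -312/5*29 = -9048/5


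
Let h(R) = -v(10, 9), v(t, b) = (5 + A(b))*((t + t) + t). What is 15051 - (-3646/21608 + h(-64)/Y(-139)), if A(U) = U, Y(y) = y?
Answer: 22598645273/1501756 ≈ 15048.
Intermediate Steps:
v(t, b) = 3*t*(5 + b) (v(t, b) = (5 + b)*((t + t) + t) = (5 + b)*(2*t + t) = (5 + b)*(3*t) = 3*t*(5 + b))
h(R) = -420 (h(R) = -3*10*(5 + 9) = -3*10*14 = -1*420 = -420)
15051 - (-3646/21608 + h(-64)/Y(-139)) = 15051 - (-3646/21608 - 420/(-139)) = 15051 - (-3646*1/21608 - 420*(-1/139)) = 15051 - (-1823/10804 + 420/139) = 15051 - 1*4284283/1501756 = 15051 - 4284283/1501756 = 22598645273/1501756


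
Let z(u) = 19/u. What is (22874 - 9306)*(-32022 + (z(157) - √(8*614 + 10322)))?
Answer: -68212238080/157 - 13568*√15234 ≈ -4.3615e+8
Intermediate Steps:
(22874 - 9306)*(-32022 + (z(157) - √(8*614 + 10322))) = (22874 - 9306)*(-32022 + (19/157 - √(8*614 + 10322))) = 13568*(-32022 + (19*(1/157) - √(4912 + 10322))) = 13568*(-32022 + (19/157 - √15234)) = 13568*(-5027435/157 - √15234) = -68212238080/157 - 13568*√15234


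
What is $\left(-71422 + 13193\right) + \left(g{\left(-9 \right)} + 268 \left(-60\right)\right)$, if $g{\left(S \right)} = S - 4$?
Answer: $-74322$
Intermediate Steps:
$g{\left(S \right)} = -4 + S$ ($g{\left(S \right)} = S - 4 = -4 + S$)
$\left(-71422 + 13193\right) + \left(g{\left(-9 \right)} + 268 \left(-60\right)\right) = \left(-71422 + 13193\right) + \left(\left(-4 - 9\right) + 268 \left(-60\right)\right) = -58229 - 16093 = -74322$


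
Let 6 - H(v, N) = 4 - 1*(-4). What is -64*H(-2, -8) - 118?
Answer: 10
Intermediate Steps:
H(v, N) = -2 (H(v, N) = 6 - (4 - 1*(-4)) = 6 - (4 + 4) = 6 - 1*8 = 6 - 8 = -2)
-64*H(-2, -8) - 118 = -64*(-2) - 118 = 128 - 118 = 10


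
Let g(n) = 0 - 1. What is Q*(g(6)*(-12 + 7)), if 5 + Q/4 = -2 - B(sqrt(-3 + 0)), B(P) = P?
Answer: -140 - 20*I*sqrt(3) ≈ -140.0 - 34.641*I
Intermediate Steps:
Q = -28 - 4*I*sqrt(3) (Q = -20 + 4*(-2 - sqrt(-3 + 0)) = -20 + 4*(-2 - sqrt(-3)) = -20 + 4*(-2 - I*sqrt(3)) = -20 + (-8 - 4*I*sqrt(3)) = -28 - 4*I*sqrt(3) ≈ -28.0 - 6.9282*I)
g(n) = -1
Q*(g(6)*(-12 + 7)) = (-28 - 4*I*sqrt(3))*(-(-12 + 7)) = (-28 - 4*I*sqrt(3))*(-1*(-5)) = (-28 - 4*I*sqrt(3))*5 = -140 - 20*I*sqrt(3)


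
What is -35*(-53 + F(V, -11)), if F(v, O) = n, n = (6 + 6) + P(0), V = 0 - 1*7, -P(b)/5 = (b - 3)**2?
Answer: 3010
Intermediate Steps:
P(b) = -5*(-3 + b)**2 (P(b) = -5*(b - 3)**2 = -5*(-3 + b)**2)
V = -7 (V = 0 - 7 = -7)
n = -33 (n = (6 + 6) - 5*(-3 + 0)**2 = 12 - 5*(-3)**2 = 12 - 5*9 = 12 - 45 = -33)
F(v, O) = -33
-35*(-53 + F(V, -11)) = -35*(-53 - 33) = -35*(-86) = 3010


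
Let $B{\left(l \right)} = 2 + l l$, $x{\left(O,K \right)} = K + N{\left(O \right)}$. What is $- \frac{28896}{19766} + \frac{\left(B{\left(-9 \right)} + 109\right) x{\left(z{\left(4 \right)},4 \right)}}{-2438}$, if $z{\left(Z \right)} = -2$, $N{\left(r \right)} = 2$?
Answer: $- \frac{23304720}{12047377} \approx -1.9344$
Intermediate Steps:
$x{\left(O,K \right)} = 2 + K$ ($x{\left(O,K \right)} = K + 2 = 2 + K$)
$B{\left(l \right)} = 2 + l^{2}$
$- \frac{28896}{19766} + \frac{\left(B{\left(-9 \right)} + 109\right) x{\left(z{\left(4 \right)},4 \right)}}{-2438} = - \frac{28896}{19766} + \frac{\left(\left(2 + \left(-9\right)^{2}\right) + 109\right) \left(2 + 4\right)}{-2438} = \left(-28896\right) \frac{1}{19766} + \left(\left(2 + 81\right) + 109\right) 6 \left(- \frac{1}{2438}\right) = - \frac{14448}{9883} + \left(83 + 109\right) 6 \left(- \frac{1}{2438}\right) = - \frac{14448}{9883} + 192 \cdot 6 \left(- \frac{1}{2438}\right) = - \frac{14448}{9883} + 1152 \left(- \frac{1}{2438}\right) = - \frac{14448}{9883} - \frac{576}{1219} = - \frac{23304720}{12047377}$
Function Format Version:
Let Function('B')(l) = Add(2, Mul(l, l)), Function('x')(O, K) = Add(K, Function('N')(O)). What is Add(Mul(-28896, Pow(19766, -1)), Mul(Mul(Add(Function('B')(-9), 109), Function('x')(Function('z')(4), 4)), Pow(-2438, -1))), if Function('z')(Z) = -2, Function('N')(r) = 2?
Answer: Rational(-23304720, 12047377) ≈ -1.9344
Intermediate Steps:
Function('x')(O, K) = Add(2, K) (Function('x')(O, K) = Add(K, 2) = Add(2, K))
Function('B')(l) = Add(2, Pow(l, 2))
Add(Mul(-28896, Pow(19766, -1)), Mul(Mul(Add(Function('B')(-9), 109), Function('x')(Function('z')(4), 4)), Pow(-2438, -1))) = Add(Mul(-28896, Pow(19766, -1)), Mul(Mul(Add(Add(2, Pow(-9, 2)), 109), Add(2, 4)), Pow(-2438, -1))) = Add(Mul(-28896, Rational(1, 19766)), Mul(Mul(Add(Add(2, 81), 109), 6), Rational(-1, 2438))) = Add(Rational(-14448, 9883), Mul(Mul(Add(83, 109), 6), Rational(-1, 2438))) = Add(Rational(-14448, 9883), Mul(Mul(192, 6), Rational(-1, 2438))) = Add(Rational(-14448, 9883), Mul(1152, Rational(-1, 2438))) = Add(Rational(-14448, 9883), Rational(-576, 1219)) = Rational(-23304720, 12047377)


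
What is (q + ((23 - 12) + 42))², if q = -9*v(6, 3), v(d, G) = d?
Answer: 1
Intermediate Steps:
q = -54 (q = -9*6 = -54)
(q + ((23 - 12) + 42))² = (-54 + ((23 - 12) + 42))² = (-54 + (11 + 42))² = (-54 + 53)² = (-1)² = 1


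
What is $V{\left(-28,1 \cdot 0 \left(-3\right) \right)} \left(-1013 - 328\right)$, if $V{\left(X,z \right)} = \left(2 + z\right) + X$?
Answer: $34866$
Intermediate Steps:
$V{\left(X,z \right)} = 2 + X + z$
$V{\left(-28,1 \cdot 0 \left(-3\right) \right)} \left(-1013 - 328\right) = \left(2 - 28 + 1 \cdot 0 \left(-3\right)\right) \left(-1013 - 328\right) = \left(2 - 28 + 0 \left(-3\right)\right) \left(-1341\right) = \left(2 - 28 + 0\right) \left(-1341\right) = \left(-26\right) \left(-1341\right) = 34866$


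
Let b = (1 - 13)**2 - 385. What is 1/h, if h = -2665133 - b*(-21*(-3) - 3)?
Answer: -1/2650673 ≈ -3.7726e-7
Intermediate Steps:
b = -241 (b = (-12)**2 - 385 = 144 - 385 = -241)
h = -2650673 (h = -2665133 - (-241)*(-21*(-3) - 3) = -2665133 - (-241)*(63 - 3) = -2665133 - (-241)*60 = -2665133 - 1*(-14460) = -2665133 + 14460 = -2650673)
1/h = 1/(-2650673) = -1/2650673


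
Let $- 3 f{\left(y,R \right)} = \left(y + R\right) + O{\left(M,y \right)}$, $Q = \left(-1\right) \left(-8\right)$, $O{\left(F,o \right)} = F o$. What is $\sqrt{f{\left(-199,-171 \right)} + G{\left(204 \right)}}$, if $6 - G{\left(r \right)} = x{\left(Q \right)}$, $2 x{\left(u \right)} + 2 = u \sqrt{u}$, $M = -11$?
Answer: $\frac{\sqrt{-5394 - 72 \sqrt{2}}}{3} \approx 24.711 i$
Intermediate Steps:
$Q = 8$
$x{\left(u \right)} = -1 + \frac{u^{\frac{3}{2}}}{2}$ ($x{\left(u \right)} = -1 + \frac{u \sqrt{u}}{2} = -1 + \frac{u^{\frac{3}{2}}}{2}$)
$G{\left(r \right)} = 7 - 8 \sqrt{2}$ ($G{\left(r \right)} = 6 - \left(-1 + \frac{8^{\frac{3}{2}}}{2}\right) = 6 - \left(-1 + \frac{16 \sqrt{2}}{2}\right) = 6 - \left(-1 + 8 \sqrt{2}\right) = 6 + \left(1 - 8 \sqrt{2}\right) = 7 - 8 \sqrt{2}$)
$f{\left(y,R \right)} = - \frac{R}{3} + \frac{10 y}{3}$ ($f{\left(y,R \right)} = - \frac{\left(y + R\right) - 11 y}{3} = - \frac{\left(R + y\right) - 11 y}{3} = - \frac{R - 10 y}{3} = - \frac{R}{3} + \frac{10 y}{3}$)
$\sqrt{f{\left(-199,-171 \right)} + G{\left(204 \right)}} = \sqrt{\left(\left(- \frac{1}{3}\right) \left(-171\right) + \frac{10}{3} \left(-199\right)\right) + \left(7 - 8 \sqrt{2}\right)} = \sqrt{\left(57 - \frac{1990}{3}\right) + \left(7 - 8 \sqrt{2}\right)} = \sqrt{- \frac{1819}{3} + \left(7 - 8 \sqrt{2}\right)} = \sqrt{- \frac{1798}{3} - 8 \sqrt{2}}$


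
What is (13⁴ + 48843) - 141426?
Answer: -64022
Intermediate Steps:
(13⁴ + 48843) - 141426 = (28561 + 48843) - 141426 = 77404 - 141426 = -64022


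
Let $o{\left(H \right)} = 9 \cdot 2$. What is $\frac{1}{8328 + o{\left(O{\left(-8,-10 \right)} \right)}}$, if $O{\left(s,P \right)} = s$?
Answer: $\frac{1}{8346} \approx 0.00011982$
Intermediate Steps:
$o{\left(H \right)} = 18$
$\frac{1}{8328 + o{\left(O{\left(-8,-10 \right)} \right)}} = \frac{1}{8328 + 18} = \frac{1}{8346}$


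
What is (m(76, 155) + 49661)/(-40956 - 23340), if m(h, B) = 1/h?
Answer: -1258079/1628832 ≈ -0.77238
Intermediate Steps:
(m(76, 155) + 49661)/(-40956 - 23340) = (1/76 + 49661)/(-40956 - 23340) = (1/76 + 49661)/(-64296) = (3774237/76)*(-1/64296) = -1258079/1628832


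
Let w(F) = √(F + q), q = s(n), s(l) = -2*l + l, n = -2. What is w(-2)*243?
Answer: 0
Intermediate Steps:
s(l) = -l
q = 2 (q = -1*(-2) = 2)
w(F) = √(2 + F) (w(F) = √(F + 2) = √(2 + F))
w(-2)*243 = √(2 - 2)*243 = √0*243 = 0*243 = 0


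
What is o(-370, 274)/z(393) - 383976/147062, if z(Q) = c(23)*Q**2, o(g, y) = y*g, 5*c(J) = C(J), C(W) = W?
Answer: -31272913912/11356789419 ≈ -2.7537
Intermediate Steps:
c(J) = J/5
o(g, y) = g*y
z(Q) = 23*Q**2/5 (z(Q) = ((1/5)*23)*Q**2 = 23*Q**2/5)
o(-370, 274)/z(393) - 383976/147062 = (-370*274)/(((23/5)*393**2)) - 383976/147062 = -101380/((23/5)*154449) - 383976*1/147062 = -101380/3552327/5 - 191988/73531 = -101380*5/3552327 - 191988/73531 = -506900/3552327 - 191988/73531 = -31272913912/11356789419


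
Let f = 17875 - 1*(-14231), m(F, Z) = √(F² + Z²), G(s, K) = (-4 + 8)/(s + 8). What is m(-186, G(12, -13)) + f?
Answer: 32106 + √864901/5 ≈ 32292.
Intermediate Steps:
G(s, K) = 4/(8 + s)
f = 32106 (f = 17875 + 14231 = 32106)
m(-186, G(12, -13)) + f = √((-186)² + (4/(8 + 12))²) + 32106 = √(34596 + (4/20)²) + 32106 = √(34596 + (4*(1/20))²) + 32106 = √(34596 + (⅕)²) + 32106 = √(34596 + 1/25) + 32106 = √(864901/25) + 32106 = √864901/5 + 32106 = 32106 + √864901/5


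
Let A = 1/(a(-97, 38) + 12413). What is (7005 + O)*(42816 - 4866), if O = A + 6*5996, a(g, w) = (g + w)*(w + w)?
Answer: 4311073827500/2643 ≈ 1.6311e+9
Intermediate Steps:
a(g, w) = 2*w*(g + w) (a(g, w) = (g + w)*(2*w) = 2*w*(g + w))
A = 1/7929 (A = 1/(2*38*(-97 + 38) + 12413) = 1/(2*38*(-59) + 12413) = 1/(-4484 + 12413) = 1/7929 ≈ 0.00012612)
O = 285253705/7929 (O = 1/7929 + 6*5996 = 1/7929 + 35976 = 285253705/7929 ≈ 35976.)
(7005 + O)*(42816 - 4866) = (7005 + 285253705/7929)*(42816 - 4866) = (340796350/7929)*37950 = 4311073827500/2643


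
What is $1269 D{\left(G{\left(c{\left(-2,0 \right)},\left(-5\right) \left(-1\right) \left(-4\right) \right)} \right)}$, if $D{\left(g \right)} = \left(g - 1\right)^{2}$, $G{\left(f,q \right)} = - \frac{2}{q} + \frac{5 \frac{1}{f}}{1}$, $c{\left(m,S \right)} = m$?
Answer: $\frac{366741}{25} \approx 14670.0$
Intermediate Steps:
$G{\left(f,q \right)} = - \frac{2}{q} + \frac{5}{f}$ ($G{\left(f,q \right)} = - \frac{2}{q} + \frac{5}{f} 1 = - \frac{2}{q} + \frac{5}{f}$)
$D{\left(g \right)} = \left(-1 + g\right)^{2}$
$1269 D{\left(G{\left(c{\left(-2,0 \right)},\left(-5\right) \left(-1\right) \left(-4\right) \right)} \right)} = 1269 \left(-1 + \left(- \frac{2}{\left(-5\right) \left(-1\right) \left(-4\right)} + \frac{5}{-2}\right)\right)^{2} = 1269 \left(-1 - \left(\frac{5}{2} + \frac{2}{5 \left(-4\right)}\right)\right)^{2} = 1269 \left(-1 - \left(\frac{5}{2} + \frac{2}{-20}\right)\right)^{2} = 1269 \left(-1 - \frac{12}{5}\right)^{2} = 1269 \left(- \frac{17}{5}\right)^{2} = 1269 \cdot \frac{289}{25} = \frac{366741}{25}$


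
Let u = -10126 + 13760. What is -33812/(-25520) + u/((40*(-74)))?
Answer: 45899/472120 ≈ 0.097219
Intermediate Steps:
u = 3634
-33812/(-25520) + u/((40*(-74))) = -33812/(-25520) + 3634/((40*(-74))) = -33812*(-1/25520) + 3634/(-2960) = 8453/6380 + 3634*(-1/2960) = 8453/6380 - 1817/1480 = 45899/472120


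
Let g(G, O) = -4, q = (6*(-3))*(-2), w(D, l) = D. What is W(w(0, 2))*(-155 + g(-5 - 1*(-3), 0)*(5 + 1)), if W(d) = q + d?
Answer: -6444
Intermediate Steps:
q = 36 (q = -18*(-2) = 36)
W(d) = 36 + d
W(w(0, 2))*(-155 + g(-5 - 1*(-3), 0)*(5 + 1)) = (36 + 0)*(-155 - 4*(5 + 1)) = 36*(-155 - 4*6) = 36*(-155 - 24) = 36*(-179) = -6444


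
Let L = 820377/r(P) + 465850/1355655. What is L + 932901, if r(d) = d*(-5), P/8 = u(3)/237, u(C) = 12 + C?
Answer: 4716536223661/7746600 ≈ 6.0885e+5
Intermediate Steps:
P = 40/79 (P = 8*((12 + 3)/237) = 8*(15*(1/237)) = 8*(5/79) = 40/79 ≈ 0.50633)
r(d) = -5*d
L = -2510274662939/7746600 (L = 820377/((-5*40/79)) + 465850/1355655 = 820377/(-200/79) + 465850*(1/1355655) = 820377*(-79/200) + 13310/38733 = -64809783/200 + 13310/38733 = -2510274662939/7746600 ≈ -3.2405e+5)
L + 932901 = -2510274662939/7746600 + 932901 = 4716536223661/7746600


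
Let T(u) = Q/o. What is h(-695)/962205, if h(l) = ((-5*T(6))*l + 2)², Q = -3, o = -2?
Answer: 108764041/3848820 ≈ 28.259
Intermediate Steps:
T(u) = 3/2 (T(u) = -3/(-2) = -3*(-½) = 3/2)
h(l) = (2 - 15*l/2)² (h(l) = ((-5*3/2)*l + 2)² = (-15*l/2 + 2)² = (2 - 15*l/2)²)
h(-695)/962205 = ((-4 + 15*(-695))²/4)/962205 = ((-4 - 10425)²/4)*(1/962205) = ((¼)*(-10429)²)*(1/962205) = ((¼)*108764041)*(1/962205) = (108764041/4)*(1/962205) = 108764041/3848820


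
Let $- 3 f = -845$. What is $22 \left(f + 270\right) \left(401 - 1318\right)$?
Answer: $- \frac{33387970}{3} \approx -1.1129 \cdot 10^{7}$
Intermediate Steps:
$f = \frac{845}{3}$ ($f = \left(- \frac{1}{3}\right) \left(-845\right) = \frac{845}{3} \approx 281.67$)
$22 \left(f + 270\right) \left(401 - 1318\right) = 22 \left(\frac{845}{3} + 270\right) \left(401 - 1318\right) = 22 \cdot \frac{1655}{3} \left(-917\right) = 22 \left(- \frac{1517635}{3}\right) = - \frac{33387970}{3}$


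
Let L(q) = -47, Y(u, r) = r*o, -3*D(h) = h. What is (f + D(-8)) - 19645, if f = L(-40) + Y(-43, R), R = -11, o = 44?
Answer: -60520/3 ≈ -20173.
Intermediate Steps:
D(h) = -h/3
Y(u, r) = 44*r (Y(u, r) = r*44 = 44*r)
f = -531 (f = -47 + 44*(-11) = -47 - 484 = -531)
(f + D(-8)) - 19645 = (-531 - 1/3*(-8)) - 19645 = (-531 + 8/3) - 19645 = -1585/3 - 19645 = -60520/3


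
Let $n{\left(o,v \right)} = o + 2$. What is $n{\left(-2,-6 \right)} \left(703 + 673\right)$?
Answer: $0$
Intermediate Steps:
$n{\left(o,v \right)} = 2 + o$
$n{\left(-2,-6 \right)} \left(703 + 673\right) = \left(2 - 2\right) \left(703 + 673\right) = 0 \cdot 1376 = 0$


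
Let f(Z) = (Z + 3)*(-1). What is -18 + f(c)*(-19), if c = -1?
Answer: 20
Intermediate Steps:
f(Z) = -3 - Z (f(Z) = (3 + Z)*(-1) = -3 - Z)
-18 + f(c)*(-19) = -18 + (-3 - 1*(-1))*(-19) = -18 + (-3 + 1)*(-19) = -18 - 2*(-19) = -18 + 38 = 20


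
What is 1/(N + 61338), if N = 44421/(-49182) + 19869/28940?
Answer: 237221180/14550621347743 ≈ 1.6303e-5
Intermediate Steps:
N = -51391097/237221180 (N = 44421*(-1/49182) + 19869*(1/28940) = -14807/16394 + 19869/28940 = -51391097/237221180 ≈ -0.21664)
1/(N + 61338) = 1/(-51391097/237221180 + 61338) = 1/(14550621347743/237221180) = 237221180/14550621347743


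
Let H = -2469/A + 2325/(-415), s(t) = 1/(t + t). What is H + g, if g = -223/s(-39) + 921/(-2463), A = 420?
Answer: 165826011751/9540020 ≈ 17382.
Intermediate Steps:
s(t) = 1/(2*t)
g = 14280167/821 (g = -223/((1/2)/(-39)) + 921/(-2463) = -223/((1/2)*(-1/39)) + 921*(-1/2463) = -223/(-1/78) - 307/821 = -223*(-78) - 307/821 = 17394 - 307/821 = 14280167/821 ≈ 17394.)
H = -133409/11620 (H = -2469/420 + 2325/(-415) = -2469*1/420 + 2325*(-1/415) = -823/140 - 465/83 = -133409/11620 ≈ -11.481)
H + g = -133409/11620 + 14280167/821 = 165826011751/9540020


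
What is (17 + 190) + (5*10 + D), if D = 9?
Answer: 266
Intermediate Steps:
(17 + 190) + (5*10 + D) = (17 + 190) + (5*10 + 9) = 207 + (50 + 9) = 207 + 59 = 266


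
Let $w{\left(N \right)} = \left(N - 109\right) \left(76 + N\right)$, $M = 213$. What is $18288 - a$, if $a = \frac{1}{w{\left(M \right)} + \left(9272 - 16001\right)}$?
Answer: $\frac{426604175}{23327} \approx 18288.0$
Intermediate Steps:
$w{\left(N \right)} = \left(-109 + N\right) \left(76 + N\right)$
$a = \frac{1}{23327}$ ($a = \frac{1}{\left(-8284 + 213^{2} - 7029\right) + \left(9272 - 16001\right)} = \frac{1}{\left(-8284 + 45369 - 7029\right) - 6729} = \frac{1}{30056 - 6729} = \frac{1}{23327} \approx 4.2869 \cdot 10^{-5}$)
$18288 - a = 18288 - \frac{1}{23327} = \frac{426604175}{23327}$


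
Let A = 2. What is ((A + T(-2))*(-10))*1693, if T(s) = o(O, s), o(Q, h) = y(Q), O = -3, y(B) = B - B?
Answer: -33860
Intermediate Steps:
y(B) = 0
o(Q, h) = 0
T(s) = 0
((A + T(-2))*(-10))*1693 = ((2 + 0)*(-10))*1693 = (2*(-10))*1693 = -20*1693 = -33860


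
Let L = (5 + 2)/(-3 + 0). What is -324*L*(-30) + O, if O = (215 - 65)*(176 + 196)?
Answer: 33120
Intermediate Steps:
L = -7/3 (L = 7/(-3) = 7*(-1/3) = -7/3 ≈ -2.3333)
O = 55800 (O = 150*372 = 55800)
-324*L*(-30) + O = -(-756)*(-30) + 55800 = -324*70 + 55800 = -22680 + 55800 = 33120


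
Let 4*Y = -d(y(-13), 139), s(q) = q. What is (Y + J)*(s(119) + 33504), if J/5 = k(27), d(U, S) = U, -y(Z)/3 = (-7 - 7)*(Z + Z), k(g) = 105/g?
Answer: 88495736/9 ≈ 9.8329e+6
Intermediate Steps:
y(Z) = 84*Z (y(Z) = -3*(-7 - 7)*(Z + Z) = -(-42)*2*Z = -(-84)*Z = 84*Z)
Y = 273 (Y = (-84*(-13))/4 = (-1*(-1092))/4 = (1/4)*1092 = 273)
J = 175/9 (J = 5*(105/27) = 5*(105*(1/27)) = 5*(35/9) = 175/9 ≈ 19.444)
(Y + J)*(s(119) + 33504) = (273 + 175/9)*(119 + 33504) = (2632/9)*33623 = 88495736/9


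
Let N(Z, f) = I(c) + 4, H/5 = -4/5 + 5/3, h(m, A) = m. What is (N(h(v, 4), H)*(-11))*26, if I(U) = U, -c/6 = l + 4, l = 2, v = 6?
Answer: 9152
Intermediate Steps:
c = -36 (c = -6*(2 + 4) = -6*6 = -36)
H = 13/3 (H = 5*(-4/5 + 5/3) = 5*(13/15) = 13/3 ≈ 4.3333)
N(Z, f) = -32 (N(Z, f) = -36 + 4 = -32)
(N(h(v, 4), H)*(-11))*26 = -32*(-11)*26 = 352*26 = 9152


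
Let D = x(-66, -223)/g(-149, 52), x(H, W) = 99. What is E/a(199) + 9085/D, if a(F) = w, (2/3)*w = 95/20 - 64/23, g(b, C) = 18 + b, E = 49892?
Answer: 87529789/17919 ≈ 4884.8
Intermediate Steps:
D = -99/131 (D = 99/(18 - 149) = 99/(-131) = 99*(-1/131) = -99/131 ≈ -0.75572)
w = 543/184 (w = 3*(95/20 - 64/23)/2 = 3*(95*(1/20) - 64*1/23)/2 = 3*(19/4 - 64/23)/2 = (3/2)*(181/92) = 543/184 ≈ 2.9511)
a(F) = 543/184
E/a(199) + 9085/D = 49892/(543/184) + 9085/(-99/131) = 49892*(184/543) + 9085*(-131/99) = 9180128/543 - 1190135/99 = 87529789/17919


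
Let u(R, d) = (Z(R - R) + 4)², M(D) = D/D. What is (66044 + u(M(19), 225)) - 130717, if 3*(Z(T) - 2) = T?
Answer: -64637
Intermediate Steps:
Z(T) = 2 + T/3
M(D) = 1
u(R, d) = 36 (u(R, d) = ((2 + (R - R)/3) + 4)² = ((2 + (⅓)*0) + 4)² = ((2 + 0) + 4)² = (2 + 4)² = 6² = 36)
(66044 + u(M(19), 225)) - 130717 = (66044 + 36) - 130717 = 66080 - 130717 = -64637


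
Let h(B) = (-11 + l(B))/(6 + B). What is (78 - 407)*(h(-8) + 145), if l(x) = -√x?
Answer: -99029/2 - 329*I*√2 ≈ -49515.0 - 465.28*I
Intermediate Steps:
h(B) = (-11 - √B)/(6 + B)
(78 - 407)*(h(-8) + 145) = (78 - 407)*((-11 - √(-8))/(6 - 8) + 145) = -329*((-11 - 2*I*√2)/(-2) + 145) = -329*(-(-11 - 2*I*√2)/2 + 145) = -329*((11/2 + I*√2) + 145) = -329*(301/2 + I*√2) = -99029/2 - 329*I*√2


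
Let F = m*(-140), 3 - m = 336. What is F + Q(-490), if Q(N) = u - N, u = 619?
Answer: 47729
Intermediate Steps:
m = -333 (m = 3 - 1*336 = 3 - 336 = -333)
F = 46620 (F = -333*(-140) = 46620)
Q(N) = 619 - N
F + Q(-490) = 46620 + (619 - 1*(-490)) = 46620 + (619 + 490) = 46620 + 1109 = 47729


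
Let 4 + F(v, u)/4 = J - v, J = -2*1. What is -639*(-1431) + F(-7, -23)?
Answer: 914413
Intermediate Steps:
J = -2
F(v, u) = -24 - 4*v (F(v, u) = -16 + 4*(-2 - v) = -16 + (-8 - 4*v) = -24 - 4*v)
-639*(-1431) + F(-7, -23) = -639*(-1431) + (-24 - 4*(-7)) = 914409 + (-24 + 28) = 914409 + 4 = 914413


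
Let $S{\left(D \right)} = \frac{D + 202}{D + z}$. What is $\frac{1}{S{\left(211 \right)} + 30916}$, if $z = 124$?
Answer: $\frac{335}{10357273} \approx 3.2344 \cdot 10^{-5}$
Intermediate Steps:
$S{\left(D \right)} = \frac{202 + D}{124 + D}$ ($S{\left(D \right)} = \frac{D + 202}{D + 124} = \frac{202 + D}{124 + D}$)
$\frac{1}{S{\left(211 \right)} + 30916} = \frac{1}{\frac{202 + 211}{124 + 211} + 30916} = \frac{1}{\frac{1}{335} \cdot 413 + 30916} = \frac{1}{\frac{413}{335} + 30916} = \frac{1}{\frac{10357273}{335}} = \frac{335}{10357273}$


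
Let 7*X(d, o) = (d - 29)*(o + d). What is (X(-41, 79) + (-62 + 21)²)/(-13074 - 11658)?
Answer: -1301/24732 ≈ -0.052604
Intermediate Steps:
X(d, o) = (-29 + d)*(d + o)/7 (X(d, o) = ((d - 29)*(o + d))/7 = ((-29 + d)*(d + o))/7 = (-29 + d)*(d + o)/7)
(X(-41, 79) + (-62 + 21)²)/(-13074 - 11658) = ((-29/7*(-41) - 29/7*79 + (⅐)*(-41)² + (⅐)*(-41)*79) + (-62 + 21)²)/(-13074 - 11658) = ((1189/7 - 2291/7 + (⅐)*1681 - 3239/7) + (-41)²)/(-24732) = ((1189/7 - 2291/7 + 1681/7 - 3239/7) + 1681)*(-1/24732) = (-380 + 1681)*(-1/24732) = 1301*(-1/24732) = -1301/24732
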